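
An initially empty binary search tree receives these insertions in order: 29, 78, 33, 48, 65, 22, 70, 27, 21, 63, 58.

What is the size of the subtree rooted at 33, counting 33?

29: root
78: right child of 29 (depth 1)
33: left child of 78 (depth 2)
48: right child of 33 (depth 3)
65: right child of 48 (depth 4)
22: left child of 29 (depth 1)
70: right child of 65 (depth 5)
27: right child of 22 (depth 2)
21: left child of 22 (depth 2)
63: left child of 65 (depth 5)
58: left child of 63 (depth 6)

Subtree rooted at 33 contains: 33, 48, 65, 63, 58, 70 — 6 nodes.

6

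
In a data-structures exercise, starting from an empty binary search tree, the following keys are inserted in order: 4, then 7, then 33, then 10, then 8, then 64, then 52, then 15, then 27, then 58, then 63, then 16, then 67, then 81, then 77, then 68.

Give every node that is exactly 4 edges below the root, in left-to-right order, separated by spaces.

Insert 4: tree is empty, so 4 becomes the root.
Insert 7: 7 > 4 → go right. Place as right child of 4.
Insert 33: 33 > 4 → go right; 33 > 7 → go right. Place as right child of 7.
Insert 10: 10 > 4 → go right; 10 > 7 → go right; 10 < 33 → go left. Place as left child of 33.
Insert 8: 8 > 4 → go right; 8 > 7 → go right; 8 < 33 → go left; 8 < 10 → go left. Place as left child of 10.
Insert 64: 64 > 4 → go right; 64 > 7 → go right; 64 > 33 → go right. Place as right child of 33.
Insert 52: 52 > 4 → go right; 52 > 7 → go right; 52 > 33 → go right; 52 < 64 → go left. Place as left child of 64.
Insert 15: 15 > 4 → go right; 15 > 7 → go right; 15 < 33 → go left; 15 > 10 → go right. Place as right child of 10.
Insert 27: 27 > 4 → go right; 27 > 7 → go right; 27 < 33 → go left; 27 > 10 → go right; 27 > 15 → go right. Place as right child of 15.
Insert 58: 58 > 4 → go right; 58 > 7 → go right; 58 > 33 → go right; 58 < 64 → go left; 58 > 52 → go right. Place as right child of 52.
Insert 63: 63 > 4 → go right; 63 > 7 → go right; 63 > 33 → go right; 63 < 64 → go left; 63 > 52 → go right; 63 > 58 → go right. Place as right child of 58.
Insert 16: 16 > 4 → go right; 16 > 7 → go right; 16 < 33 → go left; 16 > 10 → go right; 16 > 15 → go right; 16 < 27 → go left. Place as left child of 27.
Insert 67: 67 > 4 → go right; 67 > 7 → go right; 67 > 33 → go right; 67 > 64 → go right. Place as right child of 64.
Insert 81: 81 > 4 → go right; 81 > 7 → go right; 81 > 33 → go right; 81 > 64 → go right; 81 > 67 → go right. Place as right child of 67.
Insert 77: 77 > 4 → go right; 77 > 7 → go right; 77 > 33 → go right; 77 > 64 → go right; 77 > 67 → go right; 77 < 81 → go left. Place as left child of 81.
Insert 68: 68 > 4 → go right; 68 > 7 → go right; 68 > 33 → go right; 68 > 64 → go right; 68 > 67 → go right; 68 < 81 → go left; 68 < 77 → go left. Place as left child of 77.

8 15 52 67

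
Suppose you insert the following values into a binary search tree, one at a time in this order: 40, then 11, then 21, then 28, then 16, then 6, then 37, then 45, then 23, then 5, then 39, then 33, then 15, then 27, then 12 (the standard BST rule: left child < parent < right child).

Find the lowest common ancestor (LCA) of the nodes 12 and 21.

Insert 40: tree is empty, so 40 becomes the root.
Insert 11: 11 < 40 → go left. Place as left child of 40.
Insert 21: 21 < 40 → go left; 21 > 11 → go right. Place as right child of 11.
Insert 28: 28 < 40 → go left; 28 > 11 → go right; 28 > 21 → go right. Place as right child of 21.
Insert 16: 16 < 40 → go left; 16 > 11 → go right; 16 < 21 → go left. Place as left child of 21.
Insert 6: 6 < 40 → go left; 6 < 11 → go left. Place as left child of 11.
Insert 37: 37 < 40 → go left; 37 > 11 → go right; 37 > 21 → go right; 37 > 28 → go right. Place as right child of 28.
Insert 45: 45 > 40 → go right. Place as right child of 40.
Insert 23: 23 < 40 → go left; 23 > 11 → go right; 23 > 21 → go right; 23 < 28 → go left. Place as left child of 28.
Insert 5: 5 < 40 → go left; 5 < 11 → go left; 5 < 6 → go left. Place as left child of 6.
Insert 39: 39 < 40 → go left; 39 > 11 → go right; 39 > 21 → go right; 39 > 28 → go right; 39 > 37 → go right. Place as right child of 37.
Insert 33: 33 < 40 → go left; 33 > 11 → go right; 33 > 21 → go right; 33 > 28 → go right; 33 < 37 → go left. Place as left child of 37.
Insert 15: 15 < 40 → go left; 15 > 11 → go right; 15 < 21 → go left; 15 < 16 → go left. Place as left child of 16.
Insert 27: 27 < 40 → go left; 27 > 11 → go right; 27 > 21 → go right; 27 < 28 → go left; 27 > 23 → go right. Place as right child of 23.
Insert 12: 12 < 40 → go left; 12 > 11 → go right; 12 < 21 → go left; 12 < 16 → go left; 12 < 15 → go left. Place as left child of 15.

Path to 12: 40 → 11 → 21 → 16 → 15 → 12
Path to 21: 40 → 11 → 21
21 lies on both paths and is an ancestor of the other node.

21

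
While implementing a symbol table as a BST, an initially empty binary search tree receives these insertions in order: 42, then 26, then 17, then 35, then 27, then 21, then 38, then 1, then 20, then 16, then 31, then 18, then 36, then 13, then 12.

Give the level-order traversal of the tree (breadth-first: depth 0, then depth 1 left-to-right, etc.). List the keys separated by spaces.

42 26 17 35 1 21 27 38 16 20 31 36 13 18 12

Insert 42: tree is empty, so 42 becomes the root.
Insert 26: 26 < 42 → go left. Place as left child of 42.
Insert 17: 17 < 42 → go left; 17 < 26 → go left. Place as left child of 26.
Insert 35: 35 < 42 → go left; 35 > 26 → go right. Place as right child of 26.
Insert 27: 27 < 42 → go left; 27 > 26 → go right; 27 < 35 → go left. Place as left child of 35.
Insert 21: 21 < 42 → go left; 21 < 26 → go left; 21 > 17 → go right. Place as right child of 17.
Insert 38: 38 < 42 → go left; 38 > 26 → go right; 38 > 35 → go right. Place as right child of 35.
Insert 1: 1 < 42 → go left; 1 < 26 → go left; 1 < 17 → go left. Place as left child of 17.
Insert 20: 20 < 42 → go left; 20 < 26 → go left; 20 > 17 → go right; 20 < 21 → go left. Place as left child of 21.
Insert 16: 16 < 42 → go left; 16 < 26 → go left; 16 < 17 → go left; 16 > 1 → go right. Place as right child of 1.
Insert 31: 31 < 42 → go left; 31 > 26 → go right; 31 < 35 → go left; 31 > 27 → go right. Place as right child of 27.
Insert 18: 18 < 42 → go left; 18 < 26 → go left; 18 > 17 → go right; 18 < 21 → go left; 18 < 20 → go left. Place as left child of 20.
Insert 36: 36 < 42 → go left; 36 > 26 → go right; 36 > 35 → go right; 36 < 38 → go left. Place as left child of 38.
Insert 13: 13 < 42 → go left; 13 < 26 → go left; 13 < 17 → go left; 13 > 1 → go right; 13 < 16 → go left. Place as left child of 16.
Insert 12: 12 < 42 → go left; 12 < 26 → go left; 12 < 17 → go left; 12 > 1 → go right; 12 < 16 → go left; 12 < 13 → go left. Place as left child of 13.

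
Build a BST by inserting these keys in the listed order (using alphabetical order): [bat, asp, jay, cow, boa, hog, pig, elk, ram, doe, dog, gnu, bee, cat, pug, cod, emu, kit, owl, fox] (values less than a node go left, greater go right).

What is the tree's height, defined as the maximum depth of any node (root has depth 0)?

Resulting structure (node: left, right):
  bat: L=asp, R=jay
  asp: L=–, R=–
  jay: L=cow, R=pig
  cow: L=boa, R=hog
  boa: L=bee, R=cat
  hog: L=elk, R=–
  pig: L=kit, R=ram
  elk: L=doe, R=gnu
  ram: L=pug, R=–
  doe: L=–, R=dog
  dog: L=–, R=–
  gnu: L=emu, R=–
  bee: L=–, R=–
  cat: L=–, R=cod
  pug: L=–, R=–
  cod: L=–, R=–
  emu: L=–, R=fox
  kit: L=–, R=owl
  owl: L=–, R=–
  fox: L=–, R=–

The deepest node is fox at depth 7.

7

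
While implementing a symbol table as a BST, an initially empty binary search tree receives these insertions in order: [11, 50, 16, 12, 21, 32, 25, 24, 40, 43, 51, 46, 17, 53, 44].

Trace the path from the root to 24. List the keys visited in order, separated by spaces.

Insert 11: tree is empty, so 11 becomes the root.
Insert 50: 50 > 11 → go right. Place as right child of 11.
Insert 16: 16 > 11 → go right; 16 < 50 → go left. Place as left child of 50.
Insert 12: 12 > 11 → go right; 12 < 50 → go left; 12 < 16 → go left. Place as left child of 16.
Insert 21: 21 > 11 → go right; 21 < 50 → go left; 21 > 16 → go right. Place as right child of 16.
Insert 32: 32 > 11 → go right; 32 < 50 → go left; 32 > 16 → go right; 32 > 21 → go right. Place as right child of 21.
Insert 25: 25 > 11 → go right; 25 < 50 → go left; 25 > 16 → go right; 25 > 21 → go right; 25 < 32 → go left. Place as left child of 32.
Insert 24: 24 > 11 → go right; 24 < 50 → go left; 24 > 16 → go right; 24 > 21 → go right; 24 < 32 → go left; 24 < 25 → go left. Place as left child of 25.
Insert 40: 40 > 11 → go right; 40 < 50 → go left; 40 > 16 → go right; 40 > 21 → go right; 40 > 32 → go right. Place as right child of 32.
Insert 43: 43 > 11 → go right; 43 < 50 → go left; 43 > 16 → go right; 43 > 21 → go right; 43 > 32 → go right; 43 > 40 → go right. Place as right child of 40.
Insert 51: 51 > 11 → go right; 51 > 50 → go right. Place as right child of 50.
Insert 46: 46 > 11 → go right; 46 < 50 → go left; 46 > 16 → go right; 46 > 21 → go right; 46 > 32 → go right; 46 > 40 → go right; 46 > 43 → go right. Place as right child of 43.
Insert 17: 17 > 11 → go right; 17 < 50 → go left; 17 > 16 → go right; 17 < 21 → go left. Place as left child of 21.
Insert 53: 53 > 11 → go right; 53 > 50 → go right; 53 > 51 → go right. Place as right child of 51.
Insert 44: 44 > 11 → go right; 44 < 50 → go left; 44 > 16 → go right; 44 > 21 → go right; 44 > 32 → go right; 44 > 40 → go right; 44 > 43 → go right; 44 < 46 → go left. Place as left child of 46.

11 50 16 21 32 25 24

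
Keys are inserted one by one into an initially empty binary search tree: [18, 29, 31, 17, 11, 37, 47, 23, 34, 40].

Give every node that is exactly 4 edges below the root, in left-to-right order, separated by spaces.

Insert 18: tree is empty, so 18 becomes the root.
Insert 29: 29 > 18 → go right. Place as right child of 18.
Insert 31: 31 > 18 → go right; 31 > 29 → go right. Place as right child of 29.
Insert 17: 17 < 18 → go left. Place as left child of 18.
Insert 11: 11 < 18 → go left; 11 < 17 → go left. Place as left child of 17.
Insert 37: 37 > 18 → go right; 37 > 29 → go right; 37 > 31 → go right. Place as right child of 31.
Insert 47: 47 > 18 → go right; 47 > 29 → go right; 47 > 31 → go right; 47 > 37 → go right. Place as right child of 37.
Insert 23: 23 > 18 → go right; 23 < 29 → go left. Place as left child of 29.
Insert 34: 34 > 18 → go right; 34 > 29 → go right; 34 > 31 → go right; 34 < 37 → go left. Place as left child of 37.
Insert 40: 40 > 18 → go right; 40 > 29 → go right; 40 > 31 → go right; 40 > 37 → go right; 40 < 47 → go left. Place as left child of 47.

34 47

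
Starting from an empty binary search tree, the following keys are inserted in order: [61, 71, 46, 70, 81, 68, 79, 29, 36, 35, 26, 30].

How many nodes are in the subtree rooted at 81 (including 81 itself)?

2

Insert 61: tree is empty, so 61 becomes the root.
Insert 71: 71 > 61 → go right. Place as right child of 61.
Insert 46: 46 < 61 → go left. Place as left child of 61.
Insert 70: 70 > 61 → go right; 70 < 71 → go left. Place as left child of 71.
Insert 81: 81 > 61 → go right; 81 > 71 → go right. Place as right child of 71.
Insert 68: 68 > 61 → go right; 68 < 71 → go left; 68 < 70 → go left. Place as left child of 70.
Insert 79: 79 > 61 → go right; 79 > 71 → go right; 79 < 81 → go left. Place as left child of 81.
Insert 29: 29 < 61 → go left; 29 < 46 → go left. Place as left child of 46.
Insert 36: 36 < 61 → go left; 36 < 46 → go left; 36 > 29 → go right. Place as right child of 29.
Insert 35: 35 < 61 → go left; 35 < 46 → go left; 35 > 29 → go right; 35 < 36 → go left. Place as left child of 36.
Insert 26: 26 < 61 → go left; 26 < 46 → go left; 26 < 29 → go left. Place as left child of 29.
Insert 30: 30 < 61 → go left; 30 < 46 → go left; 30 > 29 → go right; 30 < 36 → go left; 30 < 35 → go left. Place as left child of 35.

Subtree rooted at 81 contains: 81, 79 — 2 nodes.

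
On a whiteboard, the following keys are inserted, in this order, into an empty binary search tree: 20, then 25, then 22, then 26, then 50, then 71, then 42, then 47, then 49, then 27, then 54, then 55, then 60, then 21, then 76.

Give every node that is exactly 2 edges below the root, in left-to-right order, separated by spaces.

22 26

20: root
25: right child of 20 (depth 1)
22: left child of 25 (depth 2)
26: right child of 25 (depth 2)
50: right child of 26 (depth 3)
71: right child of 50 (depth 4)
42: left child of 50 (depth 4)
47: right child of 42 (depth 5)
49: right child of 47 (depth 6)
27: left child of 42 (depth 5)
54: left child of 71 (depth 5)
55: right child of 54 (depth 6)
60: right child of 55 (depth 7)
21: left child of 22 (depth 3)
76: right child of 71 (depth 5)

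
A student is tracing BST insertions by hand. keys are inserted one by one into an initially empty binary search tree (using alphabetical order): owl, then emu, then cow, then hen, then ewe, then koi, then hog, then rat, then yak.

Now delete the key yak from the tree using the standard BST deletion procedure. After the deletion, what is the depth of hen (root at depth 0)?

2

Insert owl: tree is empty, so owl becomes the root.
Insert emu: emu < owl → go left. Place as left child of owl.
Insert cow: cow < owl → go left; cow < emu → go left. Place as left child of emu.
Insert hen: hen < owl → go left; hen > emu → go right. Place as right child of emu.
Insert ewe: ewe < owl → go left; ewe > emu → go right; ewe < hen → go left. Place as left child of hen.
Insert koi: koi < owl → go left; koi > emu → go right; koi > hen → go right. Place as right child of hen.
Insert hog: hog < owl → go left; hog > emu → go right; hog > hen → go right; hog < koi → go left. Place as left child of koi.
Insert rat: rat > owl → go right. Place as right child of owl.
Insert yak: yak > owl → go right; yak > rat → go right. Place as right child of rat.

Delete yak (at most one child — splice it out).
After deletion, path to hen: owl → emu → hen.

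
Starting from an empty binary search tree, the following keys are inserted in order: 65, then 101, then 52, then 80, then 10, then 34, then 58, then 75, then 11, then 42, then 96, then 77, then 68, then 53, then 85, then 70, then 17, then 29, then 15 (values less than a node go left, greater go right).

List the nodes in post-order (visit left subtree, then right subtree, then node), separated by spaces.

Insert 65: tree is empty, so 65 becomes the root.
Insert 101: 101 > 65 → go right. Place as right child of 65.
Insert 52: 52 < 65 → go left. Place as left child of 65.
Insert 80: 80 > 65 → go right; 80 < 101 → go left. Place as left child of 101.
Insert 10: 10 < 65 → go left; 10 < 52 → go left. Place as left child of 52.
Insert 34: 34 < 65 → go left; 34 < 52 → go left; 34 > 10 → go right. Place as right child of 10.
Insert 58: 58 < 65 → go left; 58 > 52 → go right. Place as right child of 52.
Insert 75: 75 > 65 → go right; 75 < 101 → go left; 75 < 80 → go left. Place as left child of 80.
Insert 11: 11 < 65 → go left; 11 < 52 → go left; 11 > 10 → go right; 11 < 34 → go left. Place as left child of 34.
Insert 42: 42 < 65 → go left; 42 < 52 → go left; 42 > 10 → go right; 42 > 34 → go right. Place as right child of 34.
Insert 96: 96 > 65 → go right; 96 < 101 → go left; 96 > 80 → go right. Place as right child of 80.
Insert 77: 77 > 65 → go right; 77 < 101 → go left; 77 < 80 → go left; 77 > 75 → go right. Place as right child of 75.
Insert 68: 68 > 65 → go right; 68 < 101 → go left; 68 < 80 → go left; 68 < 75 → go left. Place as left child of 75.
Insert 53: 53 < 65 → go left; 53 > 52 → go right; 53 < 58 → go left. Place as left child of 58.
Insert 85: 85 > 65 → go right; 85 < 101 → go left; 85 > 80 → go right; 85 < 96 → go left. Place as left child of 96.
Insert 70: 70 > 65 → go right; 70 < 101 → go left; 70 < 80 → go left; 70 < 75 → go left; 70 > 68 → go right. Place as right child of 68.
Insert 17: 17 < 65 → go left; 17 < 52 → go left; 17 > 10 → go right; 17 < 34 → go left; 17 > 11 → go right. Place as right child of 11.
Insert 29: 29 < 65 → go left; 29 < 52 → go left; 29 > 10 → go right; 29 < 34 → go left; 29 > 11 → go right; 29 > 17 → go right. Place as right child of 17.
Insert 15: 15 < 65 → go left; 15 < 52 → go left; 15 > 10 → go right; 15 < 34 → go left; 15 > 11 → go right; 15 < 17 → go left. Place as left child of 17.

15 29 17 11 42 34 10 53 58 52 70 68 77 75 85 96 80 101 65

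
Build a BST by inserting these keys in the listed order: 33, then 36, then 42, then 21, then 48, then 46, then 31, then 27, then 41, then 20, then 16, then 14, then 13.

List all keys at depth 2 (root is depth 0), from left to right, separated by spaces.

Insert 33: tree is empty, so 33 becomes the root.
Insert 36: 36 > 33 → go right. Place as right child of 33.
Insert 42: 42 > 33 → go right; 42 > 36 → go right. Place as right child of 36.
Insert 21: 21 < 33 → go left. Place as left child of 33.
Insert 48: 48 > 33 → go right; 48 > 36 → go right; 48 > 42 → go right. Place as right child of 42.
Insert 46: 46 > 33 → go right; 46 > 36 → go right; 46 > 42 → go right; 46 < 48 → go left. Place as left child of 48.
Insert 31: 31 < 33 → go left; 31 > 21 → go right. Place as right child of 21.
Insert 27: 27 < 33 → go left; 27 > 21 → go right; 27 < 31 → go left. Place as left child of 31.
Insert 41: 41 > 33 → go right; 41 > 36 → go right; 41 < 42 → go left. Place as left child of 42.
Insert 20: 20 < 33 → go left; 20 < 21 → go left. Place as left child of 21.
Insert 16: 16 < 33 → go left; 16 < 21 → go left; 16 < 20 → go left. Place as left child of 20.
Insert 14: 14 < 33 → go left; 14 < 21 → go left; 14 < 20 → go left; 14 < 16 → go left. Place as left child of 16.
Insert 13: 13 < 33 → go left; 13 < 21 → go left; 13 < 20 → go left; 13 < 16 → go left; 13 < 14 → go left. Place as left child of 14.

20 31 42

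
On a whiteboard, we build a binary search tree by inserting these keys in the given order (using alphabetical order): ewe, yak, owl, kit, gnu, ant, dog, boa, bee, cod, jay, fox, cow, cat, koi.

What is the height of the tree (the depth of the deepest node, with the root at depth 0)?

5

Insert ewe: tree is empty, so ewe becomes the root.
Insert yak: yak > ewe → go right. Place as right child of ewe.
Insert owl: owl > ewe → go right; owl < yak → go left. Place as left child of yak.
Insert kit: kit > ewe → go right; kit < yak → go left; kit < owl → go left. Place as left child of owl.
Insert gnu: gnu > ewe → go right; gnu < yak → go left; gnu < owl → go left; gnu < kit → go left. Place as left child of kit.
Insert ant: ant < ewe → go left. Place as left child of ewe.
Insert dog: dog < ewe → go left; dog > ant → go right. Place as right child of ant.
Insert boa: boa < ewe → go left; boa > ant → go right; boa < dog → go left. Place as left child of dog.
Insert bee: bee < ewe → go left; bee > ant → go right; bee < dog → go left; bee < boa → go left. Place as left child of boa.
Insert cod: cod < ewe → go left; cod > ant → go right; cod < dog → go left; cod > boa → go right. Place as right child of boa.
Insert jay: jay > ewe → go right; jay < yak → go left; jay < owl → go left; jay < kit → go left; jay > gnu → go right. Place as right child of gnu.
Insert fox: fox > ewe → go right; fox < yak → go left; fox < owl → go left; fox < kit → go left; fox < gnu → go left. Place as left child of gnu.
Insert cow: cow < ewe → go left; cow > ant → go right; cow < dog → go left; cow > boa → go right; cow > cod → go right. Place as right child of cod.
Insert cat: cat < ewe → go left; cat > ant → go right; cat < dog → go left; cat > boa → go right; cat < cod → go left. Place as left child of cod.
Insert koi: koi > ewe → go right; koi < yak → go left; koi < owl → go left; koi > kit → go right. Place as right child of kit.

The deepest node is jay at depth 5.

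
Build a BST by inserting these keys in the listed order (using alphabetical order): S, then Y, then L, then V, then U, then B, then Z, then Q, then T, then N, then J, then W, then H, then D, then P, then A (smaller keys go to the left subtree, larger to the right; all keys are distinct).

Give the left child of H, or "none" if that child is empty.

Insert S: tree is empty, so S becomes the root.
Insert Y: Y > S → go right. Place as right child of S.
Insert L: L < S → go left. Place as left child of S.
Insert V: V > S → go right; V < Y → go left. Place as left child of Y.
Insert U: U > S → go right; U < Y → go left; U < V → go left. Place as left child of V.
Insert B: B < S → go left; B < L → go left. Place as left child of L.
Insert Z: Z > S → go right; Z > Y → go right. Place as right child of Y.
Insert Q: Q < S → go left; Q > L → go right. Place as right child of L.
Insert T: T > S → go right; T < Y → go left; T < V → go left; T < U → go left. Place as left child of U.
Insert N: N < S → go left; N > L → go right; N < Q → go left. Place as left child of Q.
Insert J: J < S → go left; J < L → go left; J > B → go right. Place as right child of B.
Insert W: W > S → go right; W < Y → go left; W > V → go right. Place as right child of V.
Insert H: H < S → go left; H < L → go left; H > B → go right; H < J → go left. Place as left child of J.
Insert D: D < S → go left; D < L → go left; D > B → go right; D < J → go left; D < H → go left. Place as left child of H.
Insert P: P < S → go left; P > L → go right; P < Q → go left; P > N → go right. Place as right child of N.
Insert A: A < S → go left; A < L → go left; A < B → go left. Place as left child of B.

D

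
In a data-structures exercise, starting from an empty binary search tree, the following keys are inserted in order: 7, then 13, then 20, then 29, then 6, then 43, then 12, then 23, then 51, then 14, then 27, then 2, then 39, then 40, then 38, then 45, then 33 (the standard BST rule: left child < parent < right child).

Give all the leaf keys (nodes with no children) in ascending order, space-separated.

2 12 14 27 33 40 45

Resulting structure (node: left, right):
  7: L=6, R=13
  13: L=12, R=20
  20: L=14, R=29
  29: L=23, R=43
  6: L=2, R=–
  43: L=39, R=51
  12: L=–, R=–
  23: L=–, R=27
  51: L=45, R=–
  14: L=–, R=–
  27: L=–, R=–
  2: L=–, R=–
  39: L=38, R=40
  40: L=–, R=–
  38: L=33, R=–
  45: L=–, R=–
  33: L=–, R=–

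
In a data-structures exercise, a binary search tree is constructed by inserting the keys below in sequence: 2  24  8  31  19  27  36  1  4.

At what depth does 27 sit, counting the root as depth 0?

Resulting structure (node: left, right):
  2: L=1, R=24
  24: L=8, R=31
  8: L=4, R=19
  31: L=27, R=36
  19: L=–, R=–
  27: L=–, R=–
  36: L=–, R=–
  1: L=–, R=–
  4: L=–, R=–

Path to 27: 2 → 24 → 31 → 27, which is 3 edges.

3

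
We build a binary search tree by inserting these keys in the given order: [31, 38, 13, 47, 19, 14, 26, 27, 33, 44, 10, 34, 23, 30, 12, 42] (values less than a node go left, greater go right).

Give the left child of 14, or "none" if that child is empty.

none

Insert 31: tree is empty, so 31 becomes the root.
Insert 38: 38 > 31 → go right. Place as right child of 31.
Insert 13: 13 < 31 → go left. Place as left child of 31.
Insert 47: 47 > 31 → go right; 47 > 38 → go right. Place as right child of 38.
Insert 19: 19 < 31 → go left; 19 > 13 → go right. Place as right child of 13.
Insert 14: 14 < 31 → go left; 14 > 13 → go right; 14 < 19 → go left. Place as left child of 19.
Insert 26: 26 < 31 → go left; 26 > 13 → go right; 26 > 19 → go right. Place as right child of 19.
Insert 27: 27 < 31 → go left; 27 > 13 → go right; 27 > 19 → go right; 27 > 26 → go right. Place as right child of 26.
Insert 33: 33 > 31 → go right; 33 < 38 → go left. Place as left child of 38.
Insert 44: 44 > 31 → go right; 44 > 38 → go right; 44 < 47 → go left. Place as left child of 47.
Insert 10: 10 < 31 → go left; 10 < 13 → go left. Place as left child of 13.
Insert 34: 34 > 31 → go right; 34 < 38 → go left; 34 > 33 → go right. Place as right child of 33.
Insert 23: 23 < 31 → go left; 23 > 13 → go right; 23 > 19 → go right; 23 < 26 → go left. Place as left child of 26.
Insert 30: 30 < 31 → go left; 30 > 13 → go right; 30 > 19 → go right; 30 > 26 → go right; 30 > 27 → go right. Place as right child of 27.
Insert 12: 12 < 31 → go left; 12 < 13 → go left; 12 > 10 → go right. Place as right child of 10.
Insert 42: 42 > 31 → go right; 42 > 38 → go right; 42 < 47 → go left; 42 < 44 → go left. Place as left child of 44.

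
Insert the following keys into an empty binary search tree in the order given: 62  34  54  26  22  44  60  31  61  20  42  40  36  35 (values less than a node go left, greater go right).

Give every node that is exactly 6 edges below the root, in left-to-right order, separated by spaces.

36

62: root
34: left child of 62 (depth 1)
54: right child of 34 (depth 2)
26: left child of 34 (depth 2)
22: left child of 26 (depth 3)
44: left child of 54 (depth 3)
60: right child of 54 (depth 3)
31: right child of 26 (depth 3)
61: right child of 60 (depth 4)
20: left child of 22 (depth 4)
42: left child of 44 (depth 4)
40: left child of 42 (depth 5)
36: left child of 40 (depth 6)
35: left child of 36 (depth 7)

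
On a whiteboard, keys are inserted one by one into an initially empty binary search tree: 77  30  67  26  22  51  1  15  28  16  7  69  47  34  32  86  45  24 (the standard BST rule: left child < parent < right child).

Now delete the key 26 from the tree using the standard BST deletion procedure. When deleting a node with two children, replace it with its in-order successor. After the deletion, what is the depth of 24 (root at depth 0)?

4

Insert 77: tree is empty, so 77 becomes the root.
Insert 30: 30 < 77 → go left. Place as left child of 77.
Insert 67: 67 < 77 → go left; 67 > 30 → go right. Place as right child of 30.
Insert 26: 26 < 77 → go left; 26 < 30 → go left. Place as left child of 30.
Insert 22: 22 < 77 → go left; 22 < 30 → go left; 22 < 26 → go left. Place as left child of 26.
Insert 51: 51 < 77 → go left; 51 > 30 → go right; 51 < 67 → go left. Place as left child of 67.
Insert 1: 1 < 77 → go left; 1 < 30 → go left; 1 < 26 → go left; 1 < 22 → go left. Place as left child of 22.
Insert 15: 15 < 77 → go left; 15 < 30 → go left; 15 < 26 → go left; 15 < 22 → go left; 15 > 1 → go right. Place as right child of 1.
Insert 28: 28 < 77 → go left; 28 < 30 → go left; 28 > 26 → go right. Place as right child of 26.
Insert 16: 16 < 77 → go left; 16 < 30 → go left; 16 < 26 → go left; 16 < 22 → go left; 16 > 1 → go right; 16 > 15 → go right. Place as right child of 15.
Insert 7: 7 < 77 → go left; 7 < 30 → go left; 7 < 26 → go left; 7 < 22 → go left; 7 > 1 → go right; 7 < 15 → go left. Place as left child of 15.
Insert 69: 69 < 77 → go left; 69 > 30 → go right; 69 > 67 → go right. Place as right child of 67.
Insert 47: 47 < 77 → go left; 47 > 30 → go right; 47 < 67 → go left; 47 < 51 → go left. Place as left child of 51.
Insert 34: 34 < 77 → go left; 34 > 30 → go right; 34 < 67 → go left; 34 < 51 → go left; 34 < 47 → go left. Place as left child of 47.
Insert 32: 32 < 77 → go left; 32 > 30 → go right; 32 < 67 → go left; 32 < 51 → go left; 32 < 47 → go left; 32 < 34 → go left. Place as left child of 34.
Insert 86: 86 > 77 → go right. Place as right child of 77.
Insert 45: 45 < 77 → go left; 45 > 30 → go right; 45 < 67 → go left; 45 < 51 → go left; 45 < 47 → go left; 45 > 34 → go right. Place as right child of 34.
Insert 24: 24 < 77 → go left; 24 < 30 → go left; 24 < 26 → go left; 24 > 22 → go right. Place as right child of 22.

Delete 26 (two children — replace with in-order successor).
After deletion, path to 24: 77 → 30 → 28 → 22 → 24.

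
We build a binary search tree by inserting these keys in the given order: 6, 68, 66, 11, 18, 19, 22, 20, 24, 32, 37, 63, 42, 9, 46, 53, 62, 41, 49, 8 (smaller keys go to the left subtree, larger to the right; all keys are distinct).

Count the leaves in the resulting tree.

5

Insert 6: tree is empty, so 6 becomes the root.
Insert 68: 68 > 6 → go right. Place as right child of 6.
Insert 66: 66 > 6 → go right; 66 < 68 → go left. Place as left child of 68.
Insert 11: 11 > 6 → go right; 11 < 68 → go left; 11 < 66 → go left. Place as left child of 66.
Insert 18: 18 > 6 → go right; 18 < 68 → go left; 18 < 66 → go left; 18 > 11 → go right. Place as right child of 11.
Insert 19: 19 > 6 → go right; 19 < 68 → go left; 19 < 66 → go left; 19 > 11 → go right; 19 > 18 → go right. Place as right child of 18.
Insert 22: 22 > 6 → go right; 22 < 68 → go left; 22 < 66 → go left; 22 > 11 → go right; 22 > 18 → go right; 22 > 19 → go right. Place as right child of 19.
Insert 20: 20 > 6 → go right; 20 < 68 → go left; 20 < 66 → go left; 20 > 11 → go right; 20 > 18 → go right; 20 > 19 → go right; 20 < 22 → go left. Place as left child of 22.
Insert 24: 24 > 6 → go right; 24 < 68 → go left; 24 < 66 → go left; 24 > 11 → go right; 24 > 18 → go right; 24 > 19 → go right; 24 > 22 → go right. Place as right child of 22.
Insert 32: 32 > 6 → go right; 32 < 68 → go left; 32 < 66 → go left; 32 > 11 → go right; 32 > 18 → go right; 32 > 19 → go right; 32 > 22 → go right; 32 > 24 → go right. Place as right child of 24.
Insert 37: 37 > 6 → go right; 37 < 68 → go left; 37 < 66 → go left; 37 > 11 → go right; 37 > 18 → go right; 37 > 19 → go right; 37 > 22 → go right; 37 > 24 → go right; 37 > 32 → go right. Place as right child of 32.
Insert 63: 63 > 6 → go right; 63 < 68 → go left; 63 < 66 → go left; 63 > 11 → go right; 63 > 18 → go right; 63 > 19 → go right; 63 > 22 → go right; 63 > 24 → go right; 63 > 32 → go right; 63 > 37 → go right. Place as right child of 37.
Insert 42: 42 > 6 → go right; 42 < 68 → go left; 42 < 66 → go left; 42 > 11 → go right; 42 > 18 → go right; 42 > 19 → go right; 42 > 22 → go right; 42 > 24 → go right; 42 > 32 → go right; 42 > 37 → go right; 42 < 63 → go left. Place as left child of 63.
Insert 9: 9 > 6 → go right; 9 < 68 → go left; 9 < 66 → go left; 9 < 11 → go left. Place as left child of 11.
Insert 46: 46 > 6 → go right; 46 < 68 → go left; 46 < 66 → go left; 46 > 11 → go right; 46 > 18 → go right; 46 > 19 → go right; 46 > 22 → go right; 46 > 24 → go right; 46 > 32 → go right; 46 > 37 → go right; 46 < 63 → go left; 46 > 42 → go right. Place as right child of 42.
Insert 53: 53 > 6 → go right; 53 < 68 → go left; 53 < 66 → go left; 53 > 11 → go right; 53 > 18 → go right; 53 > 19 → go right; 53 > 22 → go right; 53 > 24 → go right; 53 > 32 → go right; 53 > 37 → go right; 53 < 63 → go left; 53 > 42 → go right; 53 > 46 → go right. Place as right child of 46.
Insert 62: 62 > 6 → go right; 62 < 68 → go left; 62 < 66 → go left; 62 > 11 → go right; 62 > 18 → go right; 62 > 19 → go right; 62 > 22 → go right; 62 > 24 → go right; 62 > 32 → go right; 62 > 37 → go right; 62 < 63 → go left; 62 > 42 → go right; 62 > 46 → go right; 62 > 53 → go right. Place as right child of 53.
Insert 41: 41 > 6 → go right; 41 < 68 → go left; 41 < 66 → go left; 41 > 11 → go right; 41 > 18 → go right; 41 > 19 → go right; 41 > 22 → go right; 41 > 24 → go right; 41 > 32 → go right; 41 > 37 → go right; 41 < 63 → go left; 41 < 42 → go left. Place as left child of 42.
Insert 49: 49 > 6 → go right; 49 < 68 → go left; 49 < 66 → go left; 49 > 11 → go right; 49 > 18 → go right; 49 > 19 → go right; 49 > 22 → go right; 49 > 24 → go right; 49 > 32 → go right; 49 > 37 → go right; 49 < 63 → go left; 49 > 42 → go right; 49 > 46 → go right; 49 < 53 → go left. Place as left child of 53.
Insert 8: 8 > 6 → go right; 8 < 68 → go left; 8 < 66 → go left; 8 < 11 → go left; 8 < 9 → go left. Place as left child of 9.

Leaves: 8, 20, 41, 49, 62 — 5 in total.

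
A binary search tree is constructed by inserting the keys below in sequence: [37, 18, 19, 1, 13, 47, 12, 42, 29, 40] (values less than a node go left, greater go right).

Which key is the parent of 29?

Insert 37: tree is empty, so 37 becomes the root.
Insert 18: 18 < 37 → go left. Place as left child of 37.
Insert 19: 19 < 37 → go left; 19 > 18 → go right. Place as right child of 18.
Insert 1: 1 < 37 → go left; 1 < 18 → go left. Place as left child of 18.
Insert 13: 13 < 37 → go left; 13 < 18 → go left; 13 > 1 → go right. Place as right child of 1.
Insert 47: 47 > 37 → go right. Place as right child of 37.
Insert 12: 12 < 37 → go left; 12 < 18 → go left; 12 > 1 → go right; 12 < 13 → go left. Place as left child of 13.
Insert 42: 42 > 37 → go right; 42 < 47 → go left. Place as left child of 47.
Insert 29: 29 < 37 → go left; 29 > 18 → go right; 29 > 19 → go right. Place as right child of 19.
Insert 40: 40 > 37 → go right; 40 < 47 → go left; 40 < 42 → go left. Place as left child of 42.

19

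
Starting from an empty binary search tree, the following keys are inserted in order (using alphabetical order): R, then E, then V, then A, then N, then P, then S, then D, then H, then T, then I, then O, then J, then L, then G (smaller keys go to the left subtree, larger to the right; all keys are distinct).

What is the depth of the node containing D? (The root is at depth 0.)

3

Insert R: tree is empty, so R becomes the root.
Insert E: E < R → go left. Place as left child of R.
Insert V: V > R → go right. Place as right child of R.
Insert A: A < R → go left; A < E → go left. Place as left child of E.
Insert N: N < R → go left; N > E → go right. Place as right child of E.
Insert P: P < R → go left; P > E → go right; P > N → go right. Place as right child of N.
Insert S: S > R → go right; S < V → go left. Place as left child of V.
Insert D: D < R → go left; D < E → go left; D > A → go right. Place as right child of A.
Insert H: H < R → go left; H > E → go right; H < N → go left. Place as left child of N.
Insert T: T > R → go right; T < V → go left; T > S → go right. Place as right child of S.
Insert I: I < R → go left; I > E → go right; I < N → go left; I > H → go right. Place as right child of H.
Insert O: O < R → go left; O > E → go right; O > N → go right; O < P → go left. Place as left child of P.
Insert J: J < R → go left; J > E → go right; J < N → go left; J > H → go right; J > I → go right. Place as right child of I.
Insert L: L < R → go left; L > E → go right; L < N → go left; L > H → go right; L > I → go right; L > J → go right. Place as right child of J.
Insert G: G < R → go left; G > E → go right; G < N → go left; G < H → go left. Place as left child of H.

Path to D: R → E → A → D, which is 3 edges.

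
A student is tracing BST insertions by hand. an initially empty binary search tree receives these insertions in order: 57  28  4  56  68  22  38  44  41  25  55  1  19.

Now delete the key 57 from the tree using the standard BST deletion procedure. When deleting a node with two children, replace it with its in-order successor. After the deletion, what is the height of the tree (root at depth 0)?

Resulting structure (node: left, right):
  57: L=28, R=68
  28: L=4, R=56
  4: L=1, R=22
  56: L=38, R=–
  68: L=–, R=–
  22: L=19, R=25
  38: L=–, R=44
  44: L=41, R=55
  41: L=–, R=–
  25: L=–, R=–
  55: L=–, R=–
  1: L=–, R=–
  19: L=–, R=–

Delete 57 (two children — replace with in-order successor).
After deletion, deepest node is 41 at depth 5.

5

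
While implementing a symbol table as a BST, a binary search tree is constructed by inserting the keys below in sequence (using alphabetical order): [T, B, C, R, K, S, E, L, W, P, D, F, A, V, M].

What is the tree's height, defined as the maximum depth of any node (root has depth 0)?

7

T: root
B: left child of T (depth 1)
C: right child of B (depth 2)
R: right child of C (depth 3)
K: left child of R (depth 4)
S: right child of R (depth 4)
E: left child of K (depth 5)
L: right child of K (depth 5)
W: right child of T (depth 1)
P: right child of L (depth 6)
D: left child of E (depth 6)
F: right child of E (depth 6)
A: left child of B (depth 2)
V: left child of W (depth 2)
M: left child of P (depth 7)

The deepest node is M at depth 7.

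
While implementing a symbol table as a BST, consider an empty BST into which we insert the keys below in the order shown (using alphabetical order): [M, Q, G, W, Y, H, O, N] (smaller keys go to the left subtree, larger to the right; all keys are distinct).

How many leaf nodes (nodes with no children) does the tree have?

Insert M: tree is empty, so M becomes the root.
Insert Q: Q > M → go right. Place as right child of M.
Insert G: G < M → go left. Place as left child of M.
Insert W: W > M → go right; W > Q → go right. Place as right child of Q.
Insert Y: Y > M → go right; Y > Q → go right; Y > W → go right. Place as right child of W.
Insert H: H < M → go left; H > G → go right. Place as right child of G.
Insert O: O > M → go right; O < Q → go left. Place as left child of Q.
Insert N: N > M → go right; N < Q → go left; N < O → go left. Place as left child of O.

Leaves: H, N, Y — 3 in total.

3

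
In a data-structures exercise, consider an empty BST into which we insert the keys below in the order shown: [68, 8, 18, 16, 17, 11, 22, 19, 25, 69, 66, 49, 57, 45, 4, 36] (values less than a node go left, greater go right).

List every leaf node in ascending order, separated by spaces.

4 11 17 19 36 57 69

68: root
8: left child of 68 (depth 1)
18: right child of 8 (depth 2)
16: left child of 18 (depth 3)
17: right child of 16 (depth 4)
11: left child of 16 (depth 4)
22: right child of 18 (depth 3)
19: left child of 22 (depth 4)
25: right child of 22 (depth 4)
69: right child of 68 (depth 1)
66: right child of 25 (depth 5)
49: left child of 66 (depth 6)
57: right child of 49 (depth 7)
45: left child of 49 (depth 7)
4: left child of 8 (depth 2)
36: left child of 45 (depth 8)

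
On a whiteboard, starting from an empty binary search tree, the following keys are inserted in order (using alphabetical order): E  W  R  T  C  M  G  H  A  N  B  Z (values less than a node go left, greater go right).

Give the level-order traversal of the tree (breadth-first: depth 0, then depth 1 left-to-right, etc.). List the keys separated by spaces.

E C W A R Z B M T G N H

E: root
W: right child of E (depth 1)
R: left child of W (depth 2)
T: right child of R (depth 3)
C: left child of E (depth 1)
M: left child of R (depth 3)
G: left child of M (depth 4)
H: right child of G (depth 5)
A: left child of C (depth 2)
N: right child of M (depth 4)
B: right child of A (depth 3)
Z: right child of W (depth 2)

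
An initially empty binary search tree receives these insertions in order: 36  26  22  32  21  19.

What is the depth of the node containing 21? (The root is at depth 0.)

3

Insert 36: tree is empty, so 36 becomes the root.
Insert 26: 26 < 36 → go left. Place as left child of 36.
Insert 22: 22 < 36 → go left; 22 < 26 → go left. Place as left child of 26.
Insert 32: 32 < 36 → go left; 32 > 26 → go right. Place as right child of 26.
Insert 21: 21 < 36 → go left; 21 < 26 → go left; 21 < 22 → go left. Place as left child of 22.
Insert 19: 19 < 36 → go left; 19 < 26 → go left; 19 < 22 → go left; 19 < 21 → go left. Place as left child of 21.

Path to 21: 36 → 26 → 22 → 21, which is 3 edges.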